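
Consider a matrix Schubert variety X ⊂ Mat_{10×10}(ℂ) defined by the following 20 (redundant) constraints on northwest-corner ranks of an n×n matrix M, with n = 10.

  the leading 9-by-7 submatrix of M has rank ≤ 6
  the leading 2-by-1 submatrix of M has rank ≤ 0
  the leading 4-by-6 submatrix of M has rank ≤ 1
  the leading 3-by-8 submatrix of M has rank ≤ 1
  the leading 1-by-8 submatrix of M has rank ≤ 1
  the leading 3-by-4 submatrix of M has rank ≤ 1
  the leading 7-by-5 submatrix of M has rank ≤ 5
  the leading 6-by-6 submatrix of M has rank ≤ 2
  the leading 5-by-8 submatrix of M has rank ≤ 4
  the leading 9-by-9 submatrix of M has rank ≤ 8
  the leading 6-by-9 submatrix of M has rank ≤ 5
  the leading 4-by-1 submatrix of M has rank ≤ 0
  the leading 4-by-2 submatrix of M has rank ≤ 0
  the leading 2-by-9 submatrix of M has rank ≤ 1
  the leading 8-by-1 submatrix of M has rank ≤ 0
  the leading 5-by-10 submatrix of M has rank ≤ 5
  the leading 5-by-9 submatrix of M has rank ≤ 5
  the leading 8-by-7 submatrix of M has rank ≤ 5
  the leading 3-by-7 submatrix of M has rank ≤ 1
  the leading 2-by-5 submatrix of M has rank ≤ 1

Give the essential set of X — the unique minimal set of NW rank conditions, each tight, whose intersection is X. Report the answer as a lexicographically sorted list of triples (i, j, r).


Propagating the 20 rank bounds to every northwest block:

  row 1: 0, 0, 1, 1, 1, 1, 1, 1, 1, 1
  row 2: 0, 0, 1, 1, 1, 1, 1, 1, 1, 2
  row 3: 0, 0, 1, 1, 1, 1, 1, 1, 2, 3
  row 4: 0, 0, 1, 1, 1, 1, 2, 2, 3, 4
  row 5: 0, 1, 2, 2, 2, 2, 3, 3, 4, 5
  row 6: 0, 1, 2, 2, 2, 2, 3, 4, 5, 6
  row 7: 0, 1, 2, 3, 3, 3, 4, 5, 6, 7
  row 8: 0, 1, 2, 3, 4, 4, 5, 6, 7, 8
  row 9: 1, 2, 3, 4, 5, 5, 6, 7, 8, 9
  row 10: 1, 2, 3, 4, 5, 6, 7, 8, 9, 10

the unique w with this rank table is (3, 10, 9, 7, 2, 8, 4, 5, 1, 6).

Rothe diagram D(w) (29 cells), 6 SE-corners (essential conditions):

[(2, 9, 1), (3, 8, 1), (4, 2, 0), (4, 6, 1), (6, 6, 2), (8, 1, 0)]


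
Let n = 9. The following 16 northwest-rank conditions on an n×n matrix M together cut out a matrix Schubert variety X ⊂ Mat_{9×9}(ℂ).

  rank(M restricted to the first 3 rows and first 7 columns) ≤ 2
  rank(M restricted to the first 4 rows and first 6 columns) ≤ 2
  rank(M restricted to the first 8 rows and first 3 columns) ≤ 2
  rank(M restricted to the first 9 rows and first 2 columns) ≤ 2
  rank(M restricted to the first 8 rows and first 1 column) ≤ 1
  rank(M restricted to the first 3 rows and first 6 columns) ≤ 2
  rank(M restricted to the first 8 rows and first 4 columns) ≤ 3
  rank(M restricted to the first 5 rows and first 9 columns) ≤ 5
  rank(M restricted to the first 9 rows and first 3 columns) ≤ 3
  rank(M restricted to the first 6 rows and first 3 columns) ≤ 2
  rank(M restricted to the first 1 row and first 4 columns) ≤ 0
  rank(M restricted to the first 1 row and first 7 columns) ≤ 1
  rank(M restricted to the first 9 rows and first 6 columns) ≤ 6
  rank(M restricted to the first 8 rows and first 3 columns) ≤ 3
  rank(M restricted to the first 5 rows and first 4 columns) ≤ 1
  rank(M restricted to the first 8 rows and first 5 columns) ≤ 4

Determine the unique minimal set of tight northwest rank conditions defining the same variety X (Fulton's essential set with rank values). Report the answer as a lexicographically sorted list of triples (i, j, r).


The tightest implied rank at each (i,j), from the 16 conditions:

  row 1: 0 0 0 0 1 1 1 1 1
  row 2: 1 1 1 1 2 2 2 2 2
  row 3: 1 1 1 1 2 2 2 3 3
  row 4: 1 1 1 1 2 2 3 4 4
  row 5: 1 1 1 1 2 3 4 5 5
  row 6: 1 2 2 2 3 4 5 6 6
  row 7: 1 2 2 3 4 5 6 7 7
  row 8: 1 2 2 3 4 5 6 7 8
  row 9: 1 2 3 4 5 6 7 8 9

second differences of R give the permutation w = (5, 1, 8, 7, 6, 2, 4, 9, 3).

Rothe diagram D(w) (18 cells), 5 SE-corners (essential conditions):

[(1, 4, 0), (3, 7, 2), (4, 6, 2), (5, 4, 1), (8, 3, 2)]


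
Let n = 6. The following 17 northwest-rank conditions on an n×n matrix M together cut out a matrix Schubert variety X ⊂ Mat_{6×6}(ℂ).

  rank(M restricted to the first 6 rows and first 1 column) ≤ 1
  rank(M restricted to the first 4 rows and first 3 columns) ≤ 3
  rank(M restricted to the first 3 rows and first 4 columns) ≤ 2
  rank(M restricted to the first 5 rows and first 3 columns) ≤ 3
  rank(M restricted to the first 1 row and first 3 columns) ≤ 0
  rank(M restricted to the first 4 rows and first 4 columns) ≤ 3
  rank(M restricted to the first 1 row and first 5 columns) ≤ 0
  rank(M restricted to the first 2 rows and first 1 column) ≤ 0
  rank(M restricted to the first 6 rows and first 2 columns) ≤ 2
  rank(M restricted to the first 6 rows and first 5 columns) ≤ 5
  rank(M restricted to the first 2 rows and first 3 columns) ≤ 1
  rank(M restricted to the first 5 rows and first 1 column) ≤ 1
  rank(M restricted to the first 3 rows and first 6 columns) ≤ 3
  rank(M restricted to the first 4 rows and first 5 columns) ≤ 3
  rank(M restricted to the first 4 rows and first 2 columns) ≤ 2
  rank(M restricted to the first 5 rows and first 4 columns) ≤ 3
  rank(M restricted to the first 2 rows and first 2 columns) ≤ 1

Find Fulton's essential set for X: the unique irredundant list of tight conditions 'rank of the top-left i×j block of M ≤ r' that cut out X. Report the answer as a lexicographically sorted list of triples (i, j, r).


The tightest implied rank at each (i,j), from the 17 conditions:

  R[1]: 0 | 0 | 0 | 0 | 0 | 1
  R[2]: 0 | 1 | 1 | 1 | 1 | 2
  R[3]: 1 | 2 | 2 | 2 | 2 | 3
  R[4]: 1 | 2 | 3 | 3 | 3 | 4
  R[5]: 1 | 2 | 3 | 3 | 4 | 5
  R[6]: 1 | 2 | 3 | 4 | 5 | 6

second differences of R give the permutation w = (6, 2, 1, 3, 5, 4).

|D(w)|=7, |Ess(w)|=3:

[(1, 5, 0), (2, 1, 0), (5, 4, 3)]


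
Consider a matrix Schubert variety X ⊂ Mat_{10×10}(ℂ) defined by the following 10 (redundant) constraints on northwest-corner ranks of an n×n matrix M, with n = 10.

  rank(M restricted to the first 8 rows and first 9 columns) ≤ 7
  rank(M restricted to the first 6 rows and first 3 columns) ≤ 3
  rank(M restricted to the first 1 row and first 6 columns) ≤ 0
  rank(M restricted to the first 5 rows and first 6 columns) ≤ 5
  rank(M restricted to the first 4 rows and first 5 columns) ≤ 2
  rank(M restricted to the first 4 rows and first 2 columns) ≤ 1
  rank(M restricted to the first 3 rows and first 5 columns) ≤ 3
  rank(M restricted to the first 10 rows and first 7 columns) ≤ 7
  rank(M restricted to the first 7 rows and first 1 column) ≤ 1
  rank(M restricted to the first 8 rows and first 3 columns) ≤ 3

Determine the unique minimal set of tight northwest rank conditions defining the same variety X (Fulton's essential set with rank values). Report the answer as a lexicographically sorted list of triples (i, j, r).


Reconstructing r_w from the 10 given conditions:

  row 1: 0 0 0 0 0 0 1 1 1 1
  row 2: 1 1 1 1 1 1 2 2 2 2
  row 3: 1 1 2 2 2 2 3 3 3 3
  row 4: 1 1 2 2 2 3 4 4 4 4
  row 5: 1 2 3 3 3 4 5 5 5 5
  row 6: 1 2 3 4 4 5 6 6 6 6
  row 7: 1 2 3 4 5 6 7 7 7 7
  row 8: 1 2 3 4 5 6 7 7 7 8
  row 9: 1 2 3 4 5 6 7 8 8 9
  row 10: 1 2 3 4 5 6 7 8 9 10

hence w(1..10) = (7, 1, 3, 6, 2, 4, 5, 10, 8, 9).

Rothe diagram D(w) (12 cells), 4 SE-corners (essential conditions):

[(1, 6, 0), (4, 2, 1), (4, 5, 2), (8, 9, 7)]


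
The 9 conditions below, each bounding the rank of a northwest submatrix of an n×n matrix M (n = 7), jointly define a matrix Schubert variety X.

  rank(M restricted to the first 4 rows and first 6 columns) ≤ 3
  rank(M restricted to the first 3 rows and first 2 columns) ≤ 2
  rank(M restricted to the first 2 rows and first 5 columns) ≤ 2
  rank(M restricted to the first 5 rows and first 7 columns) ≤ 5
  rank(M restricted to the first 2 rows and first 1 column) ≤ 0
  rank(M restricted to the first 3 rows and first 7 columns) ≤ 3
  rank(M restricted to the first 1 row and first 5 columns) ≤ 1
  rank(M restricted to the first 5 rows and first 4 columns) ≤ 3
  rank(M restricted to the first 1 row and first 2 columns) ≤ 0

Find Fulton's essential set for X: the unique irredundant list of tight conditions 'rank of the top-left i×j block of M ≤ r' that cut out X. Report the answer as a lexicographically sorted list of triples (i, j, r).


Computing R[i][j] = min implied NW-rank bound (n=7, 9 conditions):

  i=1: 0 | 0 | 1 | 1 | 1 | 1 | 1
  i=2: 0 | 1 | 2 | 2 | 2 | 2 | 2
  i=3: 1 | 2 | 3 | 3 | 3 | 3 | 3
  i=4: 1 | 2 | 3 | 3 | 3 | 3 | 4
  i=5: 1 | 2 | 3 | 3 | 4 | 4 | 5
  i=6: 1 | 2 | 3 | 4 | 5 | 5 | 6
  i=7: 1 | 2 | 3 | 4 | 5 | 6 | 7

second differences of R give the permutation w = (3, 2, 1, 7, 5, 4, 6).

Rothe diagram D(w) (7 cells), 4 SE-corners (essential conditions):

[(1, 2, 0), (2, 1, 0), (4, 6, 3), (5, 4, 3)]


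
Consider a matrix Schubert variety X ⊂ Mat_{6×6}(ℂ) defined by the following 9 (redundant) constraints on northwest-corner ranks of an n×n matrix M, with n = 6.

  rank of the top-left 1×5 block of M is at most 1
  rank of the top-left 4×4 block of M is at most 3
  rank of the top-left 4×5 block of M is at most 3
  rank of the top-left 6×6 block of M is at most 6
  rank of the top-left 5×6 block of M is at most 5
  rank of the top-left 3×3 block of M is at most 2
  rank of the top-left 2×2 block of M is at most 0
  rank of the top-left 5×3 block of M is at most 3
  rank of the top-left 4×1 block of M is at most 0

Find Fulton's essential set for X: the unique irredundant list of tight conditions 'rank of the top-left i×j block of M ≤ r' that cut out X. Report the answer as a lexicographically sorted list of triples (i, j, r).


Propagating the 9 rank bounds to every northwest block:

  i=1: 0, 0, 1, 1, 1, 1
  i=2: 0, 0, 1, 2, 2, 2
  i=3: 0, 1, 2, 3, 3, 3
  i=4: 0, 1, 2, 3, 3, 4
  i=5: 1, 2, 3, 4, 4, 5
  i=6: 1, 2, 3, 4, 5, 6

hence w(1..6) = (3, 4, 2, 6, 1, 5).

Fulton essential set (3 of the 7 Rothe cells):

[(2, 2, 0), (4, 1, 0), (4, 5, 3)]


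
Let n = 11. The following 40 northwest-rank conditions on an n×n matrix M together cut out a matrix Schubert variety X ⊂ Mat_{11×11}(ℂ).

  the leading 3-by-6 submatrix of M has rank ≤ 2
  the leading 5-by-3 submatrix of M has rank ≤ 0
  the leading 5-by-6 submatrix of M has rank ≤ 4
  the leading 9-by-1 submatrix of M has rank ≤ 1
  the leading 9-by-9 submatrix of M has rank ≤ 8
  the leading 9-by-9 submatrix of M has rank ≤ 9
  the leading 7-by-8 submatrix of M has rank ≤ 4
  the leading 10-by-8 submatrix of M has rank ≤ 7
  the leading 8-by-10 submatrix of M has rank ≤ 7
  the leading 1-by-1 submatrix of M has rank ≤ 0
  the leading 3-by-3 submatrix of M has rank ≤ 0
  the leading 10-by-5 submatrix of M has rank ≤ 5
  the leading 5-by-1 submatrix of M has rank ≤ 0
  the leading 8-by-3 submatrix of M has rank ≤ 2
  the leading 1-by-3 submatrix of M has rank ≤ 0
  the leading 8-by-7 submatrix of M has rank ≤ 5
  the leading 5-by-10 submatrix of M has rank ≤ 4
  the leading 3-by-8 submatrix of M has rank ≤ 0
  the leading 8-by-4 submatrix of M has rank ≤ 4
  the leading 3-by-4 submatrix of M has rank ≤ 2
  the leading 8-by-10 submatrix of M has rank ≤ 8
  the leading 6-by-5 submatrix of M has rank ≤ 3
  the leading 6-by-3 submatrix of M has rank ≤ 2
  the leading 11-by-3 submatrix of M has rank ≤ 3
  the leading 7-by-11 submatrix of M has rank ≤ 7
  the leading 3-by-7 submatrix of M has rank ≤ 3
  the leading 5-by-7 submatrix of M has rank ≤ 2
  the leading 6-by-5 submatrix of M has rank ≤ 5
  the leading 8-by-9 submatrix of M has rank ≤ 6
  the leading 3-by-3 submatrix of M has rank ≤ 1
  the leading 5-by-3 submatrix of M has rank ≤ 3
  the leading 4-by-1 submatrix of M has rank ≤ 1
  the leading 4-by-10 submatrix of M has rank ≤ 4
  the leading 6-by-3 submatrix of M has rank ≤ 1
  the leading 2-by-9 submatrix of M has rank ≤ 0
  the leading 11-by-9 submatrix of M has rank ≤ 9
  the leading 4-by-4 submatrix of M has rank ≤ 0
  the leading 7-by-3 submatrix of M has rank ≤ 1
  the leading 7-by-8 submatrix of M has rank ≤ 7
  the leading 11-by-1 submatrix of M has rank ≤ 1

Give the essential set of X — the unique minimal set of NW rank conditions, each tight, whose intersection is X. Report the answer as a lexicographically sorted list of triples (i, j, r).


Reconstructing r_w from the 40 given conditions:

  R[1]: 0, 0, 0, 0, 0, 0, 0, 0, 0, 1, 1
  R[2]: 0, 0, 0, 0, 0, 0, 0, 0, 0, 1, 2
  R[3]: 0, 0, 0, 0, 0, 0, 0, 0, 1, 2, 3
  R[4]: 0, 0, 0, 0, 1, 1, 1, 1, 2, 3, 4
  R[5]: 0, 0, 0, 1, 2, 2, 2, 2, 3, 4, 5
  R[6]: 1, 1, 1, 2, 3, 3, 3, 3, 4, 5, 6
  R[7]: 1, 1, 1, 2, 3, 4, 4, 4, 5, 6, 7
  R[8]: 1, 2, 2, 3, 4, 5, 5, 5, 6, 7, 8
  R[9]: 1, 2, 3, 4, 5, 6, 6, 6, 7, 8, 9
  R[10]: 1, 2, 3, 4, 5, 6, 7, 7, 8, 9, 10
  R[11]: 1, 2, 3, 4, 5, 6, 7, 8, 9, 10, 11

so w = (10, 11, 9, 5, 4, 1, 6, 2, 3, 7, 8).

|D(w)|=35, |Ess(w)|=5:

[(2, 9, 0), (3, 8, 0), (4, 4, 0), (5, 3, 0), (7, 3, 1)]


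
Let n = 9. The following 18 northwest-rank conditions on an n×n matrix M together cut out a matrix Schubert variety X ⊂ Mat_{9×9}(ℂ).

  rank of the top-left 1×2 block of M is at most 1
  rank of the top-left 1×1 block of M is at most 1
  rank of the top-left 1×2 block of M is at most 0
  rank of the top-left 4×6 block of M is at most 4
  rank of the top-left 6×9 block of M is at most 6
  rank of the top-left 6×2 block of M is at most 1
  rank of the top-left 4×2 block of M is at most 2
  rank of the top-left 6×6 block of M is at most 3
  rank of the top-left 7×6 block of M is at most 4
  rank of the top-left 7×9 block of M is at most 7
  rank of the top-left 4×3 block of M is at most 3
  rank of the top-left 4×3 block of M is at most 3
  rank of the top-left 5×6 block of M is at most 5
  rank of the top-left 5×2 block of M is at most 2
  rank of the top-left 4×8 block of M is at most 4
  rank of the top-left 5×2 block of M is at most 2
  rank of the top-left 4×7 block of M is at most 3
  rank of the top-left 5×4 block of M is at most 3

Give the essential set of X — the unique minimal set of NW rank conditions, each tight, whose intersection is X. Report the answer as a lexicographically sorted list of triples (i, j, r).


The tightest implied rank at each (i,j), from the 18 conditions:

  R[1]: 0 | 0 | 1 | 1 | 1 | 1 | 1 | 1 | 1
  R[2]: 1 | 1 | 2 | 2 | 2 | 2 | 2 | 2 | 2
  R[3]: 1 | 1 | 2 | 3 | 3 | 3 | 3 | 3 | 3
  R[4]: 1 | 1 | 2 | 3 | 3 | 3 | 3 | 4 | 4
  R[5]: 1 | 1 | 2 | 3 | 3 | 3 | 4 | 5 | 5
  R[6]: 1 | 1 | 2 | 3 | 3 | 3 | 4 | 5 | 6
  R[7]: 1 | 2 | 3 | 4 | 4 | 4 | 5 | 6 | 7
  R[8]: 1 | 2 | 3 | 4 | 5 | 5 | 6 | 7 | 8
  R[9]: 1 | 2 | 3 | 4 | 5 | 6 | 7 | 8 | 9

reading off 1-entries of Δ²R: w = (3, 1, 4, 8, 7, 9, 2, 5, 6).

Fulton essential set (4 of the 13 Rothe cells):

[(1, 2, 0), (4, 7, 3), (6, 2, 1), (6, 6, 3)]


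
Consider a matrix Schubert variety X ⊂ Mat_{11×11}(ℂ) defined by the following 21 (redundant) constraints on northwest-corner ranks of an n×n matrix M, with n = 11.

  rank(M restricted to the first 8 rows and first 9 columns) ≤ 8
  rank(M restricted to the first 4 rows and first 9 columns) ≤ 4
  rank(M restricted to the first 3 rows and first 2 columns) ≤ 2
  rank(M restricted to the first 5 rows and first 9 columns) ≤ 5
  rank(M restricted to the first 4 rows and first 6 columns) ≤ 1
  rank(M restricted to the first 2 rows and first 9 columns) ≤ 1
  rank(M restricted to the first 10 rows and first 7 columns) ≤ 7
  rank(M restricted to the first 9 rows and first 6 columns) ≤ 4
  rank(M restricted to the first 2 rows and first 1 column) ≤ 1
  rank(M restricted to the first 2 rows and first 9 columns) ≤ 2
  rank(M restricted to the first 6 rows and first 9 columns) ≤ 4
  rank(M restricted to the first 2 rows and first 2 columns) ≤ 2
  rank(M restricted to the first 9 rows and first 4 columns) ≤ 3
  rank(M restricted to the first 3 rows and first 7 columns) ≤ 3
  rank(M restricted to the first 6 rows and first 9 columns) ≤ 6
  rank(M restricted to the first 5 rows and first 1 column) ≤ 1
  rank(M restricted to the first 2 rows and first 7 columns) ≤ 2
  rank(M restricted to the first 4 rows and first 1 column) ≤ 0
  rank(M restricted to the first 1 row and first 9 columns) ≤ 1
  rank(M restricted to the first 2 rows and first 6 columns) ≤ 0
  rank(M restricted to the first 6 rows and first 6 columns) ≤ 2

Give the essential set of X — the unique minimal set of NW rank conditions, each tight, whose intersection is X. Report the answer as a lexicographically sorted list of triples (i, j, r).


Rank table r_w(11×11) implied by the 21 constraints:

  i=1: 0, 0, 0, 0, 0, 0, 1, 1, 1, 1, 1
  i=2: 0, 0, 0, 0, 0, 0, 1, 1, 1, 2, 2
  i=3: 0, 1, 1, 1, 1, 1, 2, 2, 2, 3, 3
  i=4: 0, 1, 1, 1, 1, 1, 2, 3, 3, 4, 4
  i=5: 1, 2, 2, 2, 2, 2, 3, 4, 4, 5, 5
  i=6: 1, 2, 2, 2, 2, 2, 3, 4, 4, 5, 6
  i=7: 1, 2, 3, 3, 3, 3, 4, 5, 5, 6, 7
  i=8: 1, 2, 3, 3, 4, 4, 5, 6, 6, 7, 8
  i=9: 1, 2, 3, 3, 4, 4, 5, 6, 7, 8, 9
  i=10: 1, 2, 3, 4, 5, 5, 6, 7, 8, 9, 10
  i=11: 1, 2, 3, 4, 5, 6, 7, 8, 9, 10, 11

second differences of R give the permutation w = (7, 10, 2, 8, 1, 11, 3, 5, 9, 4, 6).

|D(w)|=28, |Ess(w)|=8:

[(2, 6, 0), (2, 9, 1), (4, 1, 0), (4, 6, 1), (6, 6, 2), (6, 9, 4), (9, 4, 3), (9, 6, 4)]


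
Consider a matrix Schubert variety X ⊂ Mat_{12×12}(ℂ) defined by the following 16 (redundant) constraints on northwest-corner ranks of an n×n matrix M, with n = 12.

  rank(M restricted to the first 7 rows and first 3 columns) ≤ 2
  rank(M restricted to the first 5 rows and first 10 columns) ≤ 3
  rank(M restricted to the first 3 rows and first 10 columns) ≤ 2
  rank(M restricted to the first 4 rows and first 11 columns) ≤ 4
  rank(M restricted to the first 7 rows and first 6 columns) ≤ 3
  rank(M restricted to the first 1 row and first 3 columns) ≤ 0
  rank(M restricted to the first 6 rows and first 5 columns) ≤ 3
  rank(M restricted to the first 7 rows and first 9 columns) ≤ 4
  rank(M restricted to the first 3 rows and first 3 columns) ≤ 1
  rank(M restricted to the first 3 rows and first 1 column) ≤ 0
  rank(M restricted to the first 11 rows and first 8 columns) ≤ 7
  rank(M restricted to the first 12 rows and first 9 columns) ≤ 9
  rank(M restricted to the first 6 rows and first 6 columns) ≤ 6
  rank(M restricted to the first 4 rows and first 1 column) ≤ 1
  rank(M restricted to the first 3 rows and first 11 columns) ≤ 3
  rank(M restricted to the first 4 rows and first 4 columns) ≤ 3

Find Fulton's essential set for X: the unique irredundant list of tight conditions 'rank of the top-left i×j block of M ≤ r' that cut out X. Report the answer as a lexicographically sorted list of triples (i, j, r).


Reconstructing r_w from the 16 given conditions:

  0  0  0  1  1  1  1  1  1  1  1  1
  0  1  1  2  2  2  2  2  2  2  2  2
  0  1  1  2  2  2  2  2  2  2  3  3
  1  2  2  3  3  3  3  3  3  3  4  4
  1  2  2  3  3  3  3  3  3  3  4  5
  1  2  2  3  3  3  4  4  4  4  5  6
  1  2  2  3  3  3  4  4  4  5  6  7
  1  2  3  4  4  4  5  5  5  6  7  8
  1  2  3  4  5  5  6  6  6  7  8  9
  1  2  3  4  5  6  7  7  7  8  9  10
  1  2  3  4  5  6  7  7  8  9  10  11
  1  2  3  4  5  6  7  8  9  10  11  12

giving w = (4, 2, 11, 1, 12, 7, 10, 3, 5, 6, 9, 8) via Δ²R.

Fulton essential set (9 of the 28 Rothe cells):

[(1, 3, 0), (3, 1, 0), (3, 3, 1), (3, 10, 2), (5, 10, 3), (7, 3, 2), (7, 6, 3), (7, 9, 4), (11, 8, 7)]


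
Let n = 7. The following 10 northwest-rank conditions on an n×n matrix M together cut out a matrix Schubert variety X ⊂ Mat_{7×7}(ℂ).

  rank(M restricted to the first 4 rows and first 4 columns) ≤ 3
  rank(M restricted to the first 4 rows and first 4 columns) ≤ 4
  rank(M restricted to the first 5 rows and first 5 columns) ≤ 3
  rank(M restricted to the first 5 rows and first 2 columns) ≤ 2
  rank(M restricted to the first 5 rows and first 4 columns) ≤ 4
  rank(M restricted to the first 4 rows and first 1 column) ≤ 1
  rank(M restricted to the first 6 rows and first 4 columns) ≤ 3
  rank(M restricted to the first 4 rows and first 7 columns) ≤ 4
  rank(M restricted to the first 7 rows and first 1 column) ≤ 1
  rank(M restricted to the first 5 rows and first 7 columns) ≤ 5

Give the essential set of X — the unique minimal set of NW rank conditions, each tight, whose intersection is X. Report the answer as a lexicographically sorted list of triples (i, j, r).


Reconstructing r_w from the 10 given conditions:

  i=1: 1 | 1 | 1 | 1 | 1 | 1 | 1
  i=2: 1 | 2 | 2 | 2 | 2 | 2 | 2
  i=3: 1 | 2 | 3 | 3 | 3 | 3 | 3
  i=4: 1 | 2 | 3 | 3 | 3 | 4 | 4
  i=5: 1 | 2 | 3 | 3 | 3 | 4 | 5
  i=6: 1 | 2 | 3 | 3 | 4 | 5 | 6
  i=7: 1 | 2 | 3 | 4 | 5 | 6 | 7

the unique w with this rank table is (1, 2, 3, 6, 7, 5, 4).

D(w) has 5 cells with 2 SE-corners; essential set:

[(5, 5, 3), (6, 4, 3)]


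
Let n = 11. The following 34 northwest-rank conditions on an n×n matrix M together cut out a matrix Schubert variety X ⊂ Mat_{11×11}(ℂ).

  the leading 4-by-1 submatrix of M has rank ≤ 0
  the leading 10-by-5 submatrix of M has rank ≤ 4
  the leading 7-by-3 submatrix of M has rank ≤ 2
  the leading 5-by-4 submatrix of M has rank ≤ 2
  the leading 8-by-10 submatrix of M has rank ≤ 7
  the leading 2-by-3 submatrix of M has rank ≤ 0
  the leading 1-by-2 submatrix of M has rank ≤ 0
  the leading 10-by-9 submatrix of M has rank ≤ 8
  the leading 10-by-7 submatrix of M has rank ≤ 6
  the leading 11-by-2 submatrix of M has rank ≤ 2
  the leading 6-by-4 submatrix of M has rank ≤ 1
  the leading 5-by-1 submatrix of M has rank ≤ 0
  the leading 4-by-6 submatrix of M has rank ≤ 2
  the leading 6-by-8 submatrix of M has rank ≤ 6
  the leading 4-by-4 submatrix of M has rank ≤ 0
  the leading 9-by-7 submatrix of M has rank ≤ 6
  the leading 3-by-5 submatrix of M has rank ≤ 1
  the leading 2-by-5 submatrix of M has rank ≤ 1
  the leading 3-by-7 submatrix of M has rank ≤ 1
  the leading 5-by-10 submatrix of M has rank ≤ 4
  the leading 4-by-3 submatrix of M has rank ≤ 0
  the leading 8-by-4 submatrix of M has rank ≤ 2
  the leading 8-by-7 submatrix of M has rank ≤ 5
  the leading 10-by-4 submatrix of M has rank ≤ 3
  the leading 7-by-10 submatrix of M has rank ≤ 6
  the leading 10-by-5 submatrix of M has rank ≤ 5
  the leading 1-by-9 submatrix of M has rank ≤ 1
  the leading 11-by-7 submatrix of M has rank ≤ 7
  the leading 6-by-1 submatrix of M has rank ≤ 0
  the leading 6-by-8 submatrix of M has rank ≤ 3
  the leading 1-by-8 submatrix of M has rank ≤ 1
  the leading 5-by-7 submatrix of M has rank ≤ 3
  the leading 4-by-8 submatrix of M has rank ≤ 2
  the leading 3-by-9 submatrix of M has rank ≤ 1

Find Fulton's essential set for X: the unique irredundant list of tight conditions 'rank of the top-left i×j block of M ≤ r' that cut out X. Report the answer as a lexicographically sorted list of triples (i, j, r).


The tightest implied rank at each (i,j), from the 34 conditions:

  i=1: 0, 0, 0, 0, 1, 1, 1, 1, 1, 1, 1
  i=2: 0, 0, 0, 0, 1, 1, 1, 1, 1, 2, 2
  i=3: 0, 0, 0, 0, 1, 1, 1, 1, 1, 2, 3
  i=4: 0, 0, 0, 0, 1, 2, 2, 2, 2, 3, 4
  i=5: 0, 1, 1, 1, 2, 3, 3, 3, 3, 4, 5
  i=6: 0, 1, 1, 1, 2, 3, 3, 3, 4, 5, 6
  i=7: 1, 2, 2, 2, 3, 4, 4, 4, 5, 6, 7
  i=8: 1, 2, 2, 2, 3, 4, 5, 5, 6, 7, 8
  i=9: 1, 2, 3, 3, 4, 5, 6, 6, 7, 8, 9
  i=10: 1, 2, 3, 3, 4, 5, 6, 7, 8, 9, 10
  i=11: 1, 2, 3, 4, 5, 6, 7, 8, 9, 10, 11

second differences of R give the permutation w = (5, 10, 11, 6, 2, 9, 1, 7, 3, 8, 4).

Rothe diagram D(w) (33 cells), 7 SE-corners (essential conditions):

[(3, 9, 1), (4, 4, 0), (6, 1, 0), (6, 4, 1), (6, 8, 3), (8, 4, 2), (10, 4, 3)]


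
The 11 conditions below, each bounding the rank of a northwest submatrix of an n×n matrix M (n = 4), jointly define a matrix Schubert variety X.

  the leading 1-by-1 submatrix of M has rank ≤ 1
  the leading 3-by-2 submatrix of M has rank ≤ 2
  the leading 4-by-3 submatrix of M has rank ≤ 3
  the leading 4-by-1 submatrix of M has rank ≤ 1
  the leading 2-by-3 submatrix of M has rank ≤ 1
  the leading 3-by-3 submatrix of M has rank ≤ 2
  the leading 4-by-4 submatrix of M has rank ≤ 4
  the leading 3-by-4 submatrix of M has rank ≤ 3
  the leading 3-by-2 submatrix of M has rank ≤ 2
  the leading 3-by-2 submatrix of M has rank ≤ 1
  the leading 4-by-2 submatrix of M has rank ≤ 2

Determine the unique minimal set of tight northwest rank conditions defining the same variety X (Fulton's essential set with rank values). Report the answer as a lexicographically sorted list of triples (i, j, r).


Computing R[i][j] = min implied NW-rank bound (n=4, 11 conditions):

  1  1  1  1
  1  1  1  2
  1  1  2  3
  1  2  3  4

second differences of R give the permutation w = (1, 4, 3, 2).

|D(w)|=3, |Ess(w)|=2:

[(2, 3, 1), (3, 2, 1)]


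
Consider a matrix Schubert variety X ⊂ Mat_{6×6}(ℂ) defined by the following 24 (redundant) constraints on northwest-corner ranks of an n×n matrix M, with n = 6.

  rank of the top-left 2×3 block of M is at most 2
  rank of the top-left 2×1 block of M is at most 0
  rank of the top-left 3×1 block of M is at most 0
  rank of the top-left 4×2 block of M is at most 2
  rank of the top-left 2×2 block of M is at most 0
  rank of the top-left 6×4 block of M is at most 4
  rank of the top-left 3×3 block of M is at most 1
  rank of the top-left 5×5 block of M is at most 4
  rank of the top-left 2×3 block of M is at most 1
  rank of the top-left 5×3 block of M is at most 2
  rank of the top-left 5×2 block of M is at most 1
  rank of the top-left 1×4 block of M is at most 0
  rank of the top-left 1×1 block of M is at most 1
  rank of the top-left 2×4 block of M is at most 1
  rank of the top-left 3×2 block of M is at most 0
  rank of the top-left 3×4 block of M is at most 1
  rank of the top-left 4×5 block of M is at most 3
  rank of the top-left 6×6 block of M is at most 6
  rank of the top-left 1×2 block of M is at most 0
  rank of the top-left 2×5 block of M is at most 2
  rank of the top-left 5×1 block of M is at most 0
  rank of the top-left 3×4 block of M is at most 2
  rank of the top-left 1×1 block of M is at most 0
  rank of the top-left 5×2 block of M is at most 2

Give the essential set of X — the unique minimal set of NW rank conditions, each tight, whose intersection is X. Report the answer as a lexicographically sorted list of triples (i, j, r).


Computing R[i][j] = min implied NW-rank bound (n=6, 24 conditions):

  i=1: 0  0  0  0  1  1
  i=2: 0  0  1  1  2  2
  i=3: 0  0  1  1  2  3
  i=4: 0  1  2  2  3  4
  i=5: 0  1  2  3  4  5
  i=6: 1  2  3  4  5  6

second differences of R give the permutation w = (5, 3, 6, 2, 4, 1).

ℓ(w)=11; the 4 essential cells (i,j,r):

[(1, 4, 0), (3, 2, 0), (3, 4, 1), (5, 1, 0)]


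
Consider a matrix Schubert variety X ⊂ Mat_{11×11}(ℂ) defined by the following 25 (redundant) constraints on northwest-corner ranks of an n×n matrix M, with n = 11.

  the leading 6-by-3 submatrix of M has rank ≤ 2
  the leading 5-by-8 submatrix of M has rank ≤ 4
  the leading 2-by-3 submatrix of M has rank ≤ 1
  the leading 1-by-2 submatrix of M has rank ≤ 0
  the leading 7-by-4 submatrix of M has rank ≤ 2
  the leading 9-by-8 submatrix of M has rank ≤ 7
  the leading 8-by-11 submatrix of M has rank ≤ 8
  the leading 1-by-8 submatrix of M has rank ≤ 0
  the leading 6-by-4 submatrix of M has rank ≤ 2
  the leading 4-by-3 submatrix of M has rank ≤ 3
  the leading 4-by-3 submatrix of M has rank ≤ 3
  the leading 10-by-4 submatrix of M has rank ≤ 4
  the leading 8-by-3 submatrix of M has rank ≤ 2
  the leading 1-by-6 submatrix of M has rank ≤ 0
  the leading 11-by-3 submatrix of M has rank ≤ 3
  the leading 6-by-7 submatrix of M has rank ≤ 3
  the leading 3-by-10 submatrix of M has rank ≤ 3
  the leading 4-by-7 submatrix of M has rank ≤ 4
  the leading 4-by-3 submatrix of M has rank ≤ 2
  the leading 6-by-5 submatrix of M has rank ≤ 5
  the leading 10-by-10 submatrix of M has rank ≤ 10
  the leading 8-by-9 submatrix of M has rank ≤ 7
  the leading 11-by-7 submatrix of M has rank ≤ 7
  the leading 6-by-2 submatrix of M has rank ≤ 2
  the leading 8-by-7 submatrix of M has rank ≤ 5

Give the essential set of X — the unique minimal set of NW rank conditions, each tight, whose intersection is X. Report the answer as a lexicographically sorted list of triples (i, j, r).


The tightest implied rank at each (i,j), from the 25 conditions:

  i=1: 0 0 0 0 0 0 0 0 1 1 1
  i=2: 1 1 1 1 1 1 1 1 2 2 2
  i=3: 1 2 2 2 2 2 2 2 3 3 3
  i=4: 1 2 2 2 3 3 3 3 4 4 4
  i=5: 1 2 2 2 3 3 3 4 5 5 5
  i=6: 1 2 2 2 3 3 3 4 5 6 6
  i=7: 1 2 2 2 3 4 4 5 6 7 7
  i=8: 1 2 2 3 4 5 5 6 7 8 8
  i=9: 1 2 3 4 5 6 6 7 8 9 9
  i=10: 1 2 3 4 5 6 7 8 9 10 10
  i=11: 1 2 3 4 5 6 7 8 9 10 11

so w = (9, 1, 2, 5, 8, 10, 6, 4, 3, 7, 11).

D(w) has 21 cells with 4 SE-corners; essential set:

[(1, 8, 0), (6, 7, 3), (7, 4, 2), (8, 3, 2)]


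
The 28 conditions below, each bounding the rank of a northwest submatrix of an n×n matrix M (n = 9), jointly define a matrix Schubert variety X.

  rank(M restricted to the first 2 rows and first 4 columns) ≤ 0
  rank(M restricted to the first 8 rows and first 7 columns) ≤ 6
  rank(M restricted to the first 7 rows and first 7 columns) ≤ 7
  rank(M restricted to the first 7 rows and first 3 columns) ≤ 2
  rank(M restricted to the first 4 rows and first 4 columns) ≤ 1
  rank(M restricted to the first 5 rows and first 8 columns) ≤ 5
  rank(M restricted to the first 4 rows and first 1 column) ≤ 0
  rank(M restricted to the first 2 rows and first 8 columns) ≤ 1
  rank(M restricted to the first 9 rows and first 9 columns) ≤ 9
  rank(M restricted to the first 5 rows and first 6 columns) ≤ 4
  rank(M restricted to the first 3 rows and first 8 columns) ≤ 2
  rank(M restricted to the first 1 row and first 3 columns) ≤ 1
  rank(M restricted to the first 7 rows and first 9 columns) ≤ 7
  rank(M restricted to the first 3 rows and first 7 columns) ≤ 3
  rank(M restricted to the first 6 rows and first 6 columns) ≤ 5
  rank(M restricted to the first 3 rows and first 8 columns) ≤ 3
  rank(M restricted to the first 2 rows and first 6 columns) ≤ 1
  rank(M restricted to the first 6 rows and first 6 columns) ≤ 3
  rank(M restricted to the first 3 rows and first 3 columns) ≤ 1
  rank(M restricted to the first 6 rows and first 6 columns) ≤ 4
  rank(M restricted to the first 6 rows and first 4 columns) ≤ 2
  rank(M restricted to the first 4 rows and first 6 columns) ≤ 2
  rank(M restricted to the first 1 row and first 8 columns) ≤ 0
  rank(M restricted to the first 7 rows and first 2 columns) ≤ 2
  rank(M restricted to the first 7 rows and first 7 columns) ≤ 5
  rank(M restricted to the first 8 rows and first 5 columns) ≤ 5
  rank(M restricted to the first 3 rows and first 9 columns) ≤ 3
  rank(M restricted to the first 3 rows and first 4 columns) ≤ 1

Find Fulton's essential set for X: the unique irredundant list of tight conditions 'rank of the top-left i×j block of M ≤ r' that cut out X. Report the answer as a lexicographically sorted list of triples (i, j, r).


The tightest implied rank at each (i,j), from the 28 conditions:

  i=1: 0 0 0 0 0 0 0 0 1
  i=2: 0 0 0 0 1 1 1 1 2
  i=3: 0 1 1 1 2 2 2 2 3
  i=4: 0 1 1 1 2 2 3 3 4
  i=5: 1 2 2 2 3 3 4 4 5
  i=6: 1 2 2 2 3 3 4 5 6
  i=7: 1 2 2 3 4 4 5 6 7
  i=8: 1 2 3 4 5 5 6 7 8
  i=9: 1 2 3 4 5 6 7 8 9

giving w = (9, 5, 2, 7, 1, 8, 4, 3, 6) via Δ²R.

|D(w)|=21, |Ess(w)|=8:

[(1, 8, 0), (2, 4, 0), (4, 1, 0), (4, 4, 1), (4, 6, 2), (6, 4, 2), (6, 6, 3), (7, 3, 2)]


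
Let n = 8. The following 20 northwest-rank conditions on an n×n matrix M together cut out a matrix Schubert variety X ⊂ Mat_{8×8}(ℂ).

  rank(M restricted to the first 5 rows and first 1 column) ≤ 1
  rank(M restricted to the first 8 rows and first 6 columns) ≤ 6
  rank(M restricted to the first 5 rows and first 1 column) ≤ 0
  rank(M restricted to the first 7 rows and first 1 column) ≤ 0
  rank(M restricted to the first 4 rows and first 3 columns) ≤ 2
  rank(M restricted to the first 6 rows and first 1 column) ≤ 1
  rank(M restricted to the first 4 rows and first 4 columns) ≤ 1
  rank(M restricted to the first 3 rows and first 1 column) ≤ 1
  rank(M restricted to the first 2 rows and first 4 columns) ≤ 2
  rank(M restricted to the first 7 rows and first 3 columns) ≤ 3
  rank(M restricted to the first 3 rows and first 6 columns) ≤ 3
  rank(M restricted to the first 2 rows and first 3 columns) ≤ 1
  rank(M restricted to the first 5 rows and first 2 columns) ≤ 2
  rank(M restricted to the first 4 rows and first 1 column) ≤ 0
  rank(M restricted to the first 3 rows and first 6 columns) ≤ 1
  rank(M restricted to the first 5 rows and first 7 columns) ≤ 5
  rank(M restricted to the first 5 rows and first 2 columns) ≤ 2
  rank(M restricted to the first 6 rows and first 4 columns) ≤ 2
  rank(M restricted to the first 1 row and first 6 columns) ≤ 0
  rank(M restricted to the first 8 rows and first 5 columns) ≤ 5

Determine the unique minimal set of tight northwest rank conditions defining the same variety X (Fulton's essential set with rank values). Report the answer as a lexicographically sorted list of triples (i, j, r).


The tightest implied rank at each (i,j), from the 20 conditions:

  R[1]: 0, 0, 0, 0, 0, 0, 1, 1
  R[2]: 0, 1, 1, 1, 1, 1, 2, 2
  R[3]: 0, 1, 1, 1, 1, 1, 2, 3
  R[4]: 0, 1, 1, 1, 2, 2, 3, 4
  R[5]: 0, 1, 2, 2, 3, 3, 4, 5
  R[6]: 0, 1, 2, 2, 3, 4, 5, 6
  R[7]: 0, 1, 2, 3, 4, 5, 6, 7
  R[8]: 1, 2, 3, 4, 5, 6, 7, 8

the unique w with this rank table is (7, 2, 8, 5, 3, 6, 4, 1).

ℓ(w)=19; the 5 essential cells (i,j,r):

[(1, 6, 0), (3, 6, 1), (4, 4, 1), (6, 4, 2), (7, 1, 0)]


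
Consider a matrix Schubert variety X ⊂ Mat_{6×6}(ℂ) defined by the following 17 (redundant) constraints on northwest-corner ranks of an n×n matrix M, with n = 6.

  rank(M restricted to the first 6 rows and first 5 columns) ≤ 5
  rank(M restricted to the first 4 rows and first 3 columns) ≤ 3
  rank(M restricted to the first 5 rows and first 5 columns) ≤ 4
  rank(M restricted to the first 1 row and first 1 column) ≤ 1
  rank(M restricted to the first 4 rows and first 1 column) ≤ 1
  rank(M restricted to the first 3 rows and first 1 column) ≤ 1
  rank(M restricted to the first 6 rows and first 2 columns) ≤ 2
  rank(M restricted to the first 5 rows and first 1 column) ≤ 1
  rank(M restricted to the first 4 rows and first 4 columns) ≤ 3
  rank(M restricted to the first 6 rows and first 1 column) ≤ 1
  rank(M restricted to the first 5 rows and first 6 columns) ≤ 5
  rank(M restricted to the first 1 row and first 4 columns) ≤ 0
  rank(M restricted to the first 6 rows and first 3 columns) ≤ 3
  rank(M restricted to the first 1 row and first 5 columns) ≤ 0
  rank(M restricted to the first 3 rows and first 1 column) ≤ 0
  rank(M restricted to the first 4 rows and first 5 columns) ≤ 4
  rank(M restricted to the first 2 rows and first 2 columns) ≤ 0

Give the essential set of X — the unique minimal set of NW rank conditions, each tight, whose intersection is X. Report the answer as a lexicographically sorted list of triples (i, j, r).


Computing R[i][j] = min implied NW-rank bound (n=6, 17 conditions):

  i=1: 0, 0, 0, 0, 0, 1
  i=2: 0, 0, 1, 1, 1, 2
  i=3: 0, 1, 2, 2, 2, 3
  i=4: 1, 2, 3, 3, 3, 4
  i=5: 1, 2, 3, 4, 4, 5
  i=6: 1, 2, 3, 4, 5, 6

second differences of R give the permutation w = (6, 3, 2, 1, 4, 5).

3 SE-corners of the 8-cell Rothe diagram give Ess(w):

[(1, 5, 0), (2, 2, 0), (3, 1, 0)]


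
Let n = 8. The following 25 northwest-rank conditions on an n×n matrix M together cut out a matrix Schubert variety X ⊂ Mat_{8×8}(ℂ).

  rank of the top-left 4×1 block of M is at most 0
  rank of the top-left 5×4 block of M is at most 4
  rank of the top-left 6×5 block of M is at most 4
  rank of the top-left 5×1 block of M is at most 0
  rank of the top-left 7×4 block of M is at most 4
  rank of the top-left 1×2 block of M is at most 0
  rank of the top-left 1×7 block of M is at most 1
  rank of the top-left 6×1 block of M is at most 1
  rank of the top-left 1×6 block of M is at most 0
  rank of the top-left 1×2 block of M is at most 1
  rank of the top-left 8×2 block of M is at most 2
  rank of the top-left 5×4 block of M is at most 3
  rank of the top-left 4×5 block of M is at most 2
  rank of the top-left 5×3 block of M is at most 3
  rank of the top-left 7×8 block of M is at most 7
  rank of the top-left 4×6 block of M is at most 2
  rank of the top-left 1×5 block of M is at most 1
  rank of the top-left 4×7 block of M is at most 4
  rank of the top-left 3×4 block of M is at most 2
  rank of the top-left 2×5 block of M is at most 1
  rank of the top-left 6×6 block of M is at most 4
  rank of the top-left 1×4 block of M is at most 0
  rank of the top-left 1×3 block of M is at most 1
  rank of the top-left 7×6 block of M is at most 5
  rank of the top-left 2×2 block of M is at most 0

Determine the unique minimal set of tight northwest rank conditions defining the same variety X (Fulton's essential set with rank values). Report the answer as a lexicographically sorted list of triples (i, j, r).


The tightest implied rank at each (i,j), from the 25 conditions:

  R[1]: 0 0 0 0 0 0 1 1
  R[2]: 0 0 1 1 1 1 2 2
  R[3]: 0 1 2 2 2 2 3 3
  R[4]: 0 1 2 2 2 2 3 4
  R[5]: 0 1 2 3 3 3 4 5
  R[6]: 1 2 3 4 4 4 5 6
  R[7]: 1 2 3 4 5 5 6 7
  R[8]: 1 2 3 4 5 6 7 8

so w = (7, 3, 2, 8, 4, 1, 5, 6).

|D(w)|=14, |Ess(w)|=4:

[(1, 6, 0), (2, 2, 0), (4, 6, 2), (5, 1, 0)]


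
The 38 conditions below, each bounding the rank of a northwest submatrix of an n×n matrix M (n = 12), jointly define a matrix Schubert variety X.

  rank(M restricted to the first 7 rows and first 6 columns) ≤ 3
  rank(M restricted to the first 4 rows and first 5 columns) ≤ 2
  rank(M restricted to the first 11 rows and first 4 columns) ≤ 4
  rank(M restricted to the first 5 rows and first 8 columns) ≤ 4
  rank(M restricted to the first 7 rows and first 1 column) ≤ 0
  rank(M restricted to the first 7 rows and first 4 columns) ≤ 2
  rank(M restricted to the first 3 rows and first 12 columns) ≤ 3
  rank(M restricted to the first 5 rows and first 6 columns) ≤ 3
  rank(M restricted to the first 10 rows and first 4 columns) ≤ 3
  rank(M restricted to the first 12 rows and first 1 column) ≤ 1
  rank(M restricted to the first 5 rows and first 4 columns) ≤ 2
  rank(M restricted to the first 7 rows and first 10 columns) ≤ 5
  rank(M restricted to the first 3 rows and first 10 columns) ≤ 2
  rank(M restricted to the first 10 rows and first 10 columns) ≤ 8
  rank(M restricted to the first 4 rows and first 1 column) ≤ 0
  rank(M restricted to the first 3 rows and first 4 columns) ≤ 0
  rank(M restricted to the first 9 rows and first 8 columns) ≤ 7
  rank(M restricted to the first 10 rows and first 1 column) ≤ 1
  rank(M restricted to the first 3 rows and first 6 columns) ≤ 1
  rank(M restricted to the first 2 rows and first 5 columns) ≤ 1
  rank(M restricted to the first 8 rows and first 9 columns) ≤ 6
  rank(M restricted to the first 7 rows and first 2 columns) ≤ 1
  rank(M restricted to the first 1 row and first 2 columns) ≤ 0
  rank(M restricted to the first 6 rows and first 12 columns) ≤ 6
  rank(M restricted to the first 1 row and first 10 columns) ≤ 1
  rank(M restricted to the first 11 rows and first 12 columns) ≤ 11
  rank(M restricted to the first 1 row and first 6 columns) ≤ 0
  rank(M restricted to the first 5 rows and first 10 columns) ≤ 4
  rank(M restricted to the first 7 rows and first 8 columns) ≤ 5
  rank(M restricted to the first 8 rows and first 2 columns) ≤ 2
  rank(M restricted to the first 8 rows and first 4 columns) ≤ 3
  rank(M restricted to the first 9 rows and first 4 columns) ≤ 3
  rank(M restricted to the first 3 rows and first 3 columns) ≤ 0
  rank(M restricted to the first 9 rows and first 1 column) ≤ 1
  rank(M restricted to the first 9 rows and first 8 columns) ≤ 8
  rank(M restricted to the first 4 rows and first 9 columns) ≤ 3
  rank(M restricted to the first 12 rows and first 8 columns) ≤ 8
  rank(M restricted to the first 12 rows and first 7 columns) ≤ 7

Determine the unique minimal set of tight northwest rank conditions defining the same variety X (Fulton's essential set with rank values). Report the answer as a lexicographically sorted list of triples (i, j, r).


The tightest implied rank at each (i,j), from the 38 conditions:

  i=1: 0  0  0  0  0  0  1  1  1  1  1  1
  i=2: 0  0  0  0  1  1  2  2  2  2  2  2
  i=3: 0  0  0  0  1  1  2  2  2  2  3  3
  i=4: 0  1  1  1  2  2  3  3  3  3  4  4
  i=5: 0  1  2  2  3  3  4  4  4  4  5  5
  i=6: 0  1  2  2  3  3  4  5  5  5  6  6
  i=7: 0  1  2  2  3  3  4  5  5  5  6  7
  i=8: 1  2  3  3  4  4  5  6  6  6  7  8
  i=9: 1  2  3  3  4  5  6  7  7  7  8  9
  i=10: 1  2  3  3  4  5  6  7  8  8  9  10
  i=11: 1  2  3  4  5  6  7  8  9  9  10  11
  i=12: 1  2  3  4  5  6  7  8  9  10  11  12

reading off 1-entries of Δ²R: w = (7, 5, 11, 2, 3, 8, 12, 1, 6, 9, 4, 10).

|D(w)|=30, |Ess(w)|=9:

[(1, 6, 0), (3, 4, 0), (3, 6, 1), (3, 10, 2), (7, 1, 0), (7, 4, 2), (7, 6, 3), (7, 10, 5), (10, 4, 3)]
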